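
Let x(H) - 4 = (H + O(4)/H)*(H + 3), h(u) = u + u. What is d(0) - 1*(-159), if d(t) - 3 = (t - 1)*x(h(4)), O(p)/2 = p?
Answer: 59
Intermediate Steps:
h(u) = 2*u
O(p) = 2*p
x(H) = 4 + (3 + H)*(H + 8/H) (x(H) = 4 + (H + (2*4)/H)*(H + 3) = 4 + (H + 8/H)*(3 + H) = 4 + (3 + H)*(H + 8/H))
d(t) = -100 + 103*t (d(t) = 3 + (t - 1)*(12 + (2*4)² + 3*(2*4) + 24/((2*4))) = 3 + (-1 + t)*(12 + 8² + 3*8 + 24/8) = 3 + (-1 + t)*(12 + 64 + 24 + 24*(⅛)) = 3 + (-1 + t)*(12 + 64 + 24 + 3) = 3 + (-1 + t)*103 = 3 + (-103 + 103*t) = -100 + 103*t)
d(0) - 1*(-159) = (-100 + 103*0) - 1*(-159) = (-100 + 0) + 159 = -100 + 159 = 59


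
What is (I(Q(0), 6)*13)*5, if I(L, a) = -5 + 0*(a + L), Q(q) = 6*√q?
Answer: -325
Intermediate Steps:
I(L, a) = -5 (I(L, a) = -5 + 0*(L + a) = -5 + 0 = -5)
(I(Q(0), 6)*13)*5 = -5*13*5 = -65*5 = -325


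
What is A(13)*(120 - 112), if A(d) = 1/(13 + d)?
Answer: 4/13 ≈ 0.30769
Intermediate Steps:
A(13)*(120 - 112) = (120 - 112)/(13 + 13) = 8/26 = (1/26)*8 = 4/13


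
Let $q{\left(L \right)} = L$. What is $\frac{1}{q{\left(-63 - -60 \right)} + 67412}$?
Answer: $\frac{1}{67409} \approx 1.4835 \cdot 10^{-5}$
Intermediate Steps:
$\frac{1}{q{\left(-63 - -60 \right)} + 67412} = \frac{1}{\left(-63 - -60\right) + 67412} = \frac{1}{\left(-63 + 60\right) + 67412} = \frac{1}{-3 + 67412} = \frac{1}{67409}$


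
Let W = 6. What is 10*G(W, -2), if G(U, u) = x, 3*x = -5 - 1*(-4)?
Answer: -10/3 ≈ -3.3333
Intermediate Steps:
x = -1/3 (x = (-5 - 1*(-4))/3 = (-5 + 4)/3 = (1/3)*(-1) = -1/3 ≈ -0.33333)
G(U, u) = -1/3
10*G(W, -2) = 10*(-1/3) = -10/3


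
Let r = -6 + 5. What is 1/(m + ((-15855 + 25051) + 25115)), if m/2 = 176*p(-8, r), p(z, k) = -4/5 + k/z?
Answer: 5/170367 ≈ 2.9348e-5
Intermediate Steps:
r = -1
p(z, k) = -⅘ + k/z (p(z, k) = -4*⅕ + k/z = -⅘ + k/z)
m = -1188/5 (m = 2*(176*(-⅘ - 1/(-8))) = 2*(176*(-⅘ - 1*(-⅛))) = 2*(176*(-⅘ + ⅛)) = 2*(176*(-27/40)) = 2*(-594/5) = -1188/5 ≈ -237.60)
1/(m + ((-15855 + 25051) + 25115)) = 1/(-1188/5 + ((-15855 + 25051) + 25115)) = 1/(-1188/5 + (9196 + 25115)) = 1/(-1188/5 + 34311) = 1/(170367/5) = 5/170367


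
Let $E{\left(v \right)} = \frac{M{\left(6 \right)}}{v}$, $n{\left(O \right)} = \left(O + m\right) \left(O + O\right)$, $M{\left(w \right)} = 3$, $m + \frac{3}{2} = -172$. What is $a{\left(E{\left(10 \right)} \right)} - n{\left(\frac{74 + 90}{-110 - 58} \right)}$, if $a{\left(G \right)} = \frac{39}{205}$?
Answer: $- \frac{30778721}{90405} \approx -340.45$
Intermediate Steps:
$m = - \frac{347}{2}$ ($m = - \frac{3}{2} - 172 = - \frac{347}{2} \approx -173.5$)
$n{\left(O \right)} = 2 O \left(- \frac{347}{2} + O\right)$ ($n{\left(O \right)} = \left(O - \frac{347}{2}\right) \left(O + O\right) = \left(- \frac{347}{2} + O\right) 2 O = 2 O \left(- \frac{347}{2} + O\right)$)
$E{\left(v \right)} = \frac{3}{v}$
$a{\left(G \right)} = \frac{39}{205}$ ($a{\left(G \right)} = 39 \cdot \frac{1}{205} = \frac{39}{205}$)
$a{\left(E{\left(10 \right)} \right)} - n{\left(\frac{74 + 90}{-110 - 58} \right)} = \frac{39}{205} - \frac{74 + 90}{-110 - 58} \left(-347 + 2 \frac{74 + 90}{-110 - 58}\right) = \frac{39}{205} - \frac{164}{-168} \left(-347 + 2 \frac{164}{-168}\right) = \frac{39}{205} - 164 \left(- \frac{1}{168}\right) \left(-347 + 2 \cdot 164 \left(- \frac{1}{168}\right)\right) = \frac{39}{205} - - \frac{41 \left(-347 + 2 \left(- \frac{41}{42}\right)\right)}{42} = \frac{39}{205} - - \frac{41 \left(-347 - \frac{41}{21}\right)}{42} = \frac{39}{205} - \left(- \frac{41}{42}\right) \left(- \frac{7328}{21}\right) = \frac{39}{205} - \frac{150224}{441} = - \frac{30778721}{90405}$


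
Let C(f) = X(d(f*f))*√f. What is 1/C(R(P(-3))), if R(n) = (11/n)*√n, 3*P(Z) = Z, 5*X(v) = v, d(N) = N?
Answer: -5*√11/(1331*√(-I)) ≈ -0.00881 - 0.00881*I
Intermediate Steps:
X(v) = v/5
P(Z) = Z/3
R(n) = 11/√n
C(f) = f^(5/2)/5 (C(f) = ((f*f)/5)*√f = (f²/5)*√f = f^(5/2)/5)
1/C(R(P(-3))) = 1/((11/√((⅓)*(-3)))^(5/2)/5) = 1/((11/√(-1))^(5/2)/5) = 1/((11*(-I))^(5/2)/5) = 1/((-11*I)^(5/2)/5) = 1/((121*√11*(-I)^(5/2))/5) = 1/(121*√11*(-I)^(5/2)/5) = 5*√11/(1331*(-I)^(5/2))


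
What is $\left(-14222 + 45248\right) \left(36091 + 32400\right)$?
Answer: $2125001766$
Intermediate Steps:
$\left(-14222 + 45248\right) \left(36091 + 32400\right) = 31026 \cdot 68491 = 2125001766$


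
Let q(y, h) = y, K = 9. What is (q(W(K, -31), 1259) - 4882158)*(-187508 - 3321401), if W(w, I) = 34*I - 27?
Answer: 17134841276251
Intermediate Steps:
W(w, I) = -27 + 34*I
(q(W(K, -31), 1259) - 4882158)*(-187508 - 3321401) = ((-27 + 34*(-31)) - 4882158)*(-187508 - 3321401) = ((-27 - 1054) - 4882158)*(-3508909) = (-1081 - 4882158)*(-3508909) = -4883239*(-3508909) = 17134841276251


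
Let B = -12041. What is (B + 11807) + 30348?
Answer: 30114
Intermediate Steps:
(B + 11807) + 30348 = (-12041 + 11807) + 30348 = -234 + 30348 = 30114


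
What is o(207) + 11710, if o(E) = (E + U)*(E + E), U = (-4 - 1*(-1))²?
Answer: 101134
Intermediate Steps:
U = 9 (U = (-4 + 1)² = (-3)² = 9)
o(E) = 2*E*(9 + E) (o(E) = (E + 9)*(E + E) = (9 + E)*(2*E) = 2*E*(9 + E))
o(207) + 11710 = 2*207*(9 + 207) + 11710 = 2*207*216 + 11710 = 89424 + 11710 = 101134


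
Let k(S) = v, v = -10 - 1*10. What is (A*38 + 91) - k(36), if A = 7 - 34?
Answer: -915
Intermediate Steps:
v = -20 (v = -10 - 10 = -20)
k(S) = -20
A = -27
(A*38 + 91) - k(36) = (-27*38 + 91) - 1*(-20) = (-1026 + 91) + 20 = -935 + 20 = -915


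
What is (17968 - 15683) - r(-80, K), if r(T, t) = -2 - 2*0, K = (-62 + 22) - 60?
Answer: 2287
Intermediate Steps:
K = -100 (K = -40 - 60 = -100)
r(T, t) = -2 (r(T, t) = -2 + 0 = -2)
(17968 - 15683) - r(-80, K) = (17968 - 15683) - 1*(-2) = 2285 + 2 = 2287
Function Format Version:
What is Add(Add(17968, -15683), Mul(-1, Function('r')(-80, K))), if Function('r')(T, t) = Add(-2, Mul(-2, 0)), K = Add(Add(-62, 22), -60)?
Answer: 2287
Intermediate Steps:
K = -100 (K = Add(-40, -60) = -100)
Function('r')(T, t) = -2 (Function('r')(T, t) = Add(-2, 0) = -2)
Add(Add(17968, -15683), Mul(-1, Function('r')(-80, K))) = Add(Add(17968, -15683), Mul(-1, -2)) = Add(2285, 2) = 2287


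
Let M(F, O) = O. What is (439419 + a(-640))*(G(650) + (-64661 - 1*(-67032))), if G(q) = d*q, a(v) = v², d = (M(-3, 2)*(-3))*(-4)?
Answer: 15257720449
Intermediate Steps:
d = 24 (d = (2*(-3))*(-4) = -6*(-4) = 24)
G(q) = 24*q
(439419 + a(-640))*(G(650) + (-64661 - 1*(-67032))) = (439419 + (-640)²)*(24*650 + (-64661 - 1*(-67032))) = (439419 + 409600)*(15600 + (-64661 + 67032)) = 849019*(15600 + 2371) = 849019*17971 = 15257720449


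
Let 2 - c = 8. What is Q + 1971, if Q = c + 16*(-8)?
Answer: 1837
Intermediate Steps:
c = -6 (c = 2 - 1*8 = 2 - 8 = -6)
Q = -134 (Q = -6 + 16*(-8) = -6 - 128 = -134)
Q + 1971 = -134 + 1971 = 1837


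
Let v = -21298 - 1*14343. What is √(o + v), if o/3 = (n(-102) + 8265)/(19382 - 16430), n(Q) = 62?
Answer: I*√8625354582/492 ≈ 188.77*I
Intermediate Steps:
o = 8327/984 (o = 3*((62 + 8265)/(19382 - 16430)) = 3*(8327/2952) = 8327/984 ≈ 8.4624)
v = -35641 (v = -21298 - 14343 = -35641)
√(o + v) = √(8327/984 - 35641) = √(-35062417/984) = I*√8625354582/492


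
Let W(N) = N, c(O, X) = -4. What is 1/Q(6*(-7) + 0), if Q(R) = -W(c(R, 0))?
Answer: 1/4 ≈ 0.25000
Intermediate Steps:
Q(R) = 4 (Q(R) = -1*(-4) = 4)
1/Q(6*(-7) + 0) = 1/4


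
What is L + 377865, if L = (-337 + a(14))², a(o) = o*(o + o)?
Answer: 380890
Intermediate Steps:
a(o) = 2*o² (a(o) = o*(2*o) = 2*o²)
L = 3025 (L = (-337 + 2*14²)² = (-337 + 2*196)² = (-337 + 392)² = 55² = 3025)
L + 377865 = 3025 + 377865 = 380890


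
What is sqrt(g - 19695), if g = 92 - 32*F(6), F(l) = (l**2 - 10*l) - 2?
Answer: I*sqrt(18771) ≈ 137.01*I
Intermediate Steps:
F(l) = -2 + l**2 - 10*l
g = 924 (g = 92 - 32*(-2 + 6**2 - 10*6) = 92 - 32*(-2 + 36 - 60) = 92 - 32*(-26) = 92 + 832 = 924)
sqrt(g - 19695) = sqrt(924 - 19695) = sqrt(-18771) = I*sqrt(18771)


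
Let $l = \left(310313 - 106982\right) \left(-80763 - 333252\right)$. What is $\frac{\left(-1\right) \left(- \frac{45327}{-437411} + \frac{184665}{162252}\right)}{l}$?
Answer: $\frac{29376299573}{1991490216818043237660} \approx 1.4751 \cdot 10^{-11}$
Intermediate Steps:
$l = -84182083965$ ($l = 203331 \left(-414015\right) = -84182083965$)
$\frac{\left(-1\right) \left(- \frac{45327}{-437411} + \frac{184665}{162252}\right)}{l} = \frac{\left(-1\right) \left(- \frac{45327}{-437411} + \frac{184665}{162252}\right)}{-84182083965} = - (\left(-45327\right) \left(- \frac{1}{437411}\right) + 184665 \cdot \frac{1}{162252}) \left(- \frac{1}{84182083965}\right) = - (\frac{45327}{437411} + \frac{61555}{54084}) \left(- \frac{1}{84182083965}\right) = \left(-1\right) \frac{29376299573}{23656936524} \left(- \frac{1}{84182083965}\right) = \left(- \frac{29376299573}{23656936524}\right) \left(- \frac{1}{84182083965}\right) = \frac{29376299573}{1991490216818043237660}$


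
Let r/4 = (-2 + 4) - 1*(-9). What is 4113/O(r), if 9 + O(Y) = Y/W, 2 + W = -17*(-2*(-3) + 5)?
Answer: -777357/1745 ≈ -445.48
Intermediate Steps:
W = -189 (W = -2 - 17*(-2*(-3) + 5) = -2 - 17*(6 + 5) = -2 - 17*11 = -2 - 187 = -189)
r = 44 (r = 4*((-2 + 4) - 1*(-9)) = 4*(2 + 9) = 4*11 = 44)
O(Y) = -9 - Y/189 (O(Y) = -9 + Y/(-189) = -9 + Y*(-1/189) = -9 - Y/189)
4113/O(r) = 4113/(-9 - 1/189*44) = 4113/(-9 - 44/189) = 4113/(-1745/189) = 4113*(-189/1745) = -777357/1745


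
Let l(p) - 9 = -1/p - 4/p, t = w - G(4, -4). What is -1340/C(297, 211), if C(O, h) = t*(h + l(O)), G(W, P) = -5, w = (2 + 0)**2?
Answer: -8844/13067 ≈ -0.67682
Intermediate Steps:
w = 4 (w = 2**2 = 4)
t = 9 (t = 4 - 1*(-5) = 4 + 5 = 9)
l(p) = 9 - 5/p (l(p) = 9 + (-1/p - 4/p) = 9 - 5/p)
C(O, h) = 81 - 45/O + 9*h (C(O, h) = 9*(h + (9 - 5/O)) = 9*(9 + h - 5/O) = 81 - 45/O + 9*h)
-1340/C(297, 211) = -1340/(81 - 45/297 + 9*211) = -1340/(81 - 45*1/297 + 1899) = -1340/(81 - 5/33 + 1899) = -1340/65335/33 = -1340*33/65335 = -8844/13067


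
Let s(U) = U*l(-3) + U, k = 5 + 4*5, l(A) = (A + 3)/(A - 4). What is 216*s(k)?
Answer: 5400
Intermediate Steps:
l(A) = (3 + A)/(-4 + A)
k = 25 (k = 5 + 20 = 25)
s(U) = U (s(U) = U*((3 - 3)/(-4 - 3)) + U = U*(0/(-7)) + U = U*(-1/7*0) + U = U*0 + U = 0 + U = U)
216*s(k) = 216*25 = 5400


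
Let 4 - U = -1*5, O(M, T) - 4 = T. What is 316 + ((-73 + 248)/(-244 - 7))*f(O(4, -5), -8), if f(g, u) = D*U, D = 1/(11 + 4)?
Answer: 79211/251 ≈ 315.58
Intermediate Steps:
O(M, T) = 4 + T
U = 9 (U = 4 - (-1)*5 = 4 - 1*(-5) = 4 + 5 = 9)
D = 1/15 ≈ 0.066667
f(g, u) = ⅗ (f(g, u) = (1/15)*9 = ⅗)
316 + ((-73 + 248)/(-244 - 7))*f(O(4, -5), -8) = 316 + ((-73 + 248)/(-244 - 7))*(⅗) = 316 + (175/(-251))*(⅗) = 316 + (175*(-1/251))*(⅗) = 316 - 175/251*⅗ = 316 - 105/251 = 79211/251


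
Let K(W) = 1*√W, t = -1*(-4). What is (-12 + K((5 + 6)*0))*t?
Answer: -48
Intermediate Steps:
t = 4
K(W) = √W
(-12 + K((5 + 6)*0))*t = (-12 + √((5 + 6)*0))*4 = (-12 + √(11*0))*4 = (-12 + √0)*4 = (-12 + 0)*4 = -12*4 = -48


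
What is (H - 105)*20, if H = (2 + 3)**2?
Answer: -1600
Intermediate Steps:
H = 25 (H = 5**2 = 25)
(H - 105)*20 = (25 - 105)*20 = -80*20 = -1600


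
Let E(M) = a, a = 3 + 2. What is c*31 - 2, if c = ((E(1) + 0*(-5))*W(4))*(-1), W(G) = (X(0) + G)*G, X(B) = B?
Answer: -2482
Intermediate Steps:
a = 5
E(M) = 5
W(G) = G² (W(G) = (0 + G)*G = G*G = G²)
c = -80 (c = ((5 + 0*(-5))*4²)*(-1) = ((5 + 0)*16)*(-1) = (5*16)*(-1) = 80*(-1) = -80)
c*31 - 2 = -80*31 - 2 = -2480 - 2 = -2482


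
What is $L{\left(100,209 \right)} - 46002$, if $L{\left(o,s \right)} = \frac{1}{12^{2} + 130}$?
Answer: $- \frac{12604547}{274} \approx -46002.0$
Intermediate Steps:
$L{\left(o,s \right)} = \frac{1}{274}$ ($L{\left(o,s \right)} = \frac{1}{144 + 130} = \frac{1}{274}$)
$L{\left(100,209 \right)} - 46002 = \frac{1}{274} - 46002 = - \frac{12604547}{274}$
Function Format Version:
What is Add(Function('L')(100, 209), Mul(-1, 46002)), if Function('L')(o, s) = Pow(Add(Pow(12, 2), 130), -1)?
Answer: Rational(-12604547, 274) ≈ -46002.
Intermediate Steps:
Function('L')(o, s) = Rational(1, 274) (Function('L')(o, s) = Pow(Add(144, 130), -1) = Pow(274, -1) = Rational(1, 274))
Add(Function('L')(100, 209), Mul(-1, 46002)) = Add(Rational(1, 274), Mul(-1, 46002)) = Add(Rational(1, 274), -46002) = Rational(-12604547, 274)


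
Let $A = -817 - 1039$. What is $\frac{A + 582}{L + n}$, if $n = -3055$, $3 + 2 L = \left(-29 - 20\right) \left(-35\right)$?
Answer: $\frac{1274}{2199} \approx 0.57935$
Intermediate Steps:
$A = -1856$
$L = 856$ ($L = - \frac{3}{2} + \frac{\left(-29 - 20\right) \left(-35\right)}{2} = - \frac{3}{2} + \frac{\left(-49\right) \left(-35\right)}{2} = - \frac{3}{2} + \frac{1}{2} \cdot 1715 = - \frac{3}{2} + \frac{1715}{2} = 856$)
$\frac{A + 582}{L + n} = \frac{-1856 + 582}{856 - 3055} = - \frac{1274}{-2199} = \left(-1274\right) \left(- \frac{1}{2199}\right) = \frac{1274}{2199}$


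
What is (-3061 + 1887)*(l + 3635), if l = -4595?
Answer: 1127040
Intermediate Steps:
(-3061 + 1887)*(l + 3635) = (-3061 + 1887)*(-4595 + 3635) = -1174*(-960) = 1127040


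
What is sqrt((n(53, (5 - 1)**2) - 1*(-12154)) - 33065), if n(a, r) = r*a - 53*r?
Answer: I*sqrt(20911) ≈ 144.61*I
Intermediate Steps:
n(a, r) = -53*r + a*r (n(a, r) = a*r - 53*r = -53*r + a*r)
sqrt((n(53, (5 - 1)**2) - 1*(-12154)) - 33065) = sqrt(((5 - 1)**2*(-53 + 53) - 1*(-12154)) - 33065) = sqrt((4**2*0 + 12154) - 33065) = sqrt((16*0 + 12154) - 33065) = sqrt((0 + 12154) - 33065) = sqrt(12154 - 33065) = sqrt(-20911) = I*sqrt(20911)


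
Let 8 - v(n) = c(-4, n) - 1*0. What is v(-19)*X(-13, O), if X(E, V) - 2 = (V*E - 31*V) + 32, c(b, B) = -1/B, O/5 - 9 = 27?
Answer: -1190786/19 ≈ -62673.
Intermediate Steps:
O = 180 (O = 45 + 5*27 = 45 + 135 = 180)
X(E, V) = 34 - 31*V + E*V (X(E, V) = 2 + ((V*E - 31*V) + 32) = 2 + ((E*V - 31*V) + 32) = 2 + ((-31*V + E*V) + 32) = 2 + (32 - 31*V + E*V) = 34 - 31*V + E*V)
v(n) = 8 + 1/n (v(n) = 8 - (-1/n - 1*0) = 8 - (-1/n + 0) = 8 - (-1)/n = 8 + 1/n)
v(-19)*X(-13, O) = (8 + 1/(-19))*(34 - 31*180 - 13*180) = (8 - 1/19)*(34 - 5580 - 2340) = (151/19)*(-7886) = -1190786/19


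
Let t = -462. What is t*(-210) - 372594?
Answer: -275574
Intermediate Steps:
t*(-210) - 372594 = -462*(-210) - 372594 = 97020 - 372594 = -275574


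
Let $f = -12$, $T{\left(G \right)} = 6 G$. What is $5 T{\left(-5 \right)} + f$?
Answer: $-162$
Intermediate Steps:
$5 T{\left(-5 \right)} + f = 5 \cdot 6 \left(-5\right) - 12 = 5 \left(-30\right) - 12 = -150 - 12 = -162$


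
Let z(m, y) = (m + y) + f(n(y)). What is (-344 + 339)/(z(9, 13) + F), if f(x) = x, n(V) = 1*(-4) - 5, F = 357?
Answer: -1/74 ≈ -0.013514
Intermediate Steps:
n(V) = -9 (n(V) = -4 - 5 = -9)
z(m, y) = -9 + m + y (z(m, y) = (m + y) - 9 = -9 + m + y)
(-344 + 339)/(z(9, 13) + F) = (-344 + 339)/((-9 + 9 + 13) + 357) = -5/(13 + 357) = -5/370 = -5*1/370 = -1/74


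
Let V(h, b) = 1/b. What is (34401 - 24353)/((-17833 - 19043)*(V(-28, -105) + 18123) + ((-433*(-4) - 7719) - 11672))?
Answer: -50240/3341605279 ≈ -1.5035e-5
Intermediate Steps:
(34401 - 24353)/((-17833 - 19043)*(V(-28, -105) + 18123) + ((-433*(-4) - 7719) - 11672)) = (34401 - 24353)/((-17833 - 19043)*(1/(-105) + 18123) + ((-433*(-4) - 7719) - 11672)) = 10048/(-36876*(-1/105 + 18123) + ((1732 - 7719) - 11672)) = 10048/(-36876*1902914/105 + (-5987 - 11672)) = 10048/(-3341516984/5 - 17659) = 10048/(-3341605279/5) = 10048*(-5/3341605279) = -50240/3341605279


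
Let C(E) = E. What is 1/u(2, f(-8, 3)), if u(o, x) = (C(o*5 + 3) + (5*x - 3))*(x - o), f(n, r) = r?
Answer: 1/25 ≈ 0.040000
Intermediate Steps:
u(o, x) = (x - o)*(5*o + 5*x) (u(o, x) = ((o*5 + 3) + (5*x - 3))*(x - o) = ((5*o + 3) + (-3 + 5*x))*(x - o) = ((3 + 5*o) + (-3 + 5*x))*(x - o) = (5*o + 5*x)*(x - o) = (x - o)*(5*o + 5*x))
1/u(2, f(-8, 3)) = 1/(-5*2**2 + 5*3**2) = 1/(-5*4 + 5*9) = 1/(-20 + 45) = 1/25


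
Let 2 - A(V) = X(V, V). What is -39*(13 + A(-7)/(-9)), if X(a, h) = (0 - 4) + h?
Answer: -1352/3 ≈ -450.67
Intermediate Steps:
X(a, h) = -4 + h
A(V) = 6 - V (A(V) = 2 - (-4 + V) = 2 + (4 - V) = 6 - V)
-39*(13 + A(-7)/(-9)) = -39*(13 + (6 - 1*(-7))/(-9)) = -39*(13 + (6 + 7)*(-1/9)) = -39*(13 + 13*(-1/9)) = -39*(13 - 13/9) = -39*104/9 = -1352/3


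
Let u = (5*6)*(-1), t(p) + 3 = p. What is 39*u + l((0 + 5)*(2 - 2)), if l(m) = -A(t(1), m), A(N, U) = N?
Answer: -1168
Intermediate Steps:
t(p) = -3 + p
u = -30 (u = 30*(-1) = -30)
l(m) = 2 (l(m) = -(-3 + 1) = -1*(-2) = 2)
39*u + l((0 + 5)*(2 - 2)) = 39*(-30) + 2 = -1170 + 2 = -1168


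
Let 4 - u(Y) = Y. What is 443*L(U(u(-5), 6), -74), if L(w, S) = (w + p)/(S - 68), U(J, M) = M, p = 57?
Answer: -27909/142 ≈ -196.54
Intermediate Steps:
u(Y) = 4 - Y
L(w, S) = (57 + w)/(-68 + S) (L(w, S) = (w + 57)/(S - 68) = (57 + w)/(-68 + S))
443*L(U(u(-5), 6), -74) = 443*((57 + 6)/(-68 - 74)) = 443*(63/(-142)) = 443*(-1/142*63) = 443*(-63/142) = -27909/142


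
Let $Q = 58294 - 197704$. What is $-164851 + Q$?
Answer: $-304261$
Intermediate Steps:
$Q = -139410$
$-164851 + Q = -164851 - 139410 = -304261$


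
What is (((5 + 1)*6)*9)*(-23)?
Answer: -7452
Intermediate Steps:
(((5 + 1)*6)*9)*(-23) = ((6*6)*9)*(-23) = (36*9)*(-23) = 324*(-23) = -7452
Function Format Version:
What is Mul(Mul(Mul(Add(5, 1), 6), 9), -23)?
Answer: -7452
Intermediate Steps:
Mul(Mul(Mul(Add(5, 1), 6), 9), -23) = Mul(Mul(Mul(6, 6), 9), -23) = Mul(Mul(36, 9), -23) = Mul(324, -23) = -7452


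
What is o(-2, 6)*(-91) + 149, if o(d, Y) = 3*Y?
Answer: -1489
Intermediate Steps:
o(-2, 6)*(-91) + 149 = (3*6)*(-91) + 149 = 18*(-91) + 149 = -1638 + 149 = -1489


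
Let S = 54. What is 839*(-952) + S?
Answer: -798674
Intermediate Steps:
839*(-952) + S = 839*(-952) + 54 = -798728 + 54 = -798674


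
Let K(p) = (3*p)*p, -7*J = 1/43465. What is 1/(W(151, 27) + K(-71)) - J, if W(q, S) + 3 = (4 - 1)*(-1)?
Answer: 319372/4599422835 ≈ 6.9437e-5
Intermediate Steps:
J = -1/304255 (J = -⅐/43465 = -⅐*1/43465 = -1/304255 ≈ -3.2867e-6)
K(p) = 3*p²
W(q, S) = -6 (W(q, S) = -3 + (4 - 1)*(-1) = -3 + 3*(-1) = -3 - 3 = -6)
1/(W(151, 27) + K(-71)) - J = 1/(-6 + 3*(-71)²) - 1*(-1/304255) = 1/(-6 + 3*5041) + 1/304255 = 1/(-6 + 15123) + 1/304255 = 1/15117 + 1/304255 = 319372/4599422835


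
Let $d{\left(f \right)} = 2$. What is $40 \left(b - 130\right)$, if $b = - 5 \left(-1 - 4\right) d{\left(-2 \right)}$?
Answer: $-3200$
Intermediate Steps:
$b = 50$ ($b = - 5 \left(-1 - 4\right) 2 = \left(-5\right) \left(-5\right) 2 = 25 \cdot 2 = 50$)
$40 \left(b - 130\right) = 40 \left(50 - 130\right) = 40 \left(-80\right) = -3200$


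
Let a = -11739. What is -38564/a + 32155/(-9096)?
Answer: -2965489/11864216 ≈ -0.24995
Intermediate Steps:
-38564/a + 32155/(-9096) = -38564/(-11739) + 32155/(-9096) = -38564*(-1/11739) + 32155*(-1/9096) = 38564/11739 - 32155/9096 = -2965489/11864216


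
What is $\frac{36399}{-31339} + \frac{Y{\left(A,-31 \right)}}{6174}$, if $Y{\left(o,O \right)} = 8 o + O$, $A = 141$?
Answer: $- \frac{2472059}{2512818} \approx -0.98378$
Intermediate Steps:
$Y{\left(o,O \right)} = O + 8 o$
$\frac{36399}{-31339} + \frac{Y{\left(A,-31 \right)}}{6174} = \frac{36399}{-31339} + \frac{-31 + 8 \cdot 141}{6174} = 36399 \left(- \frac{1}{31339}\right) + \left(-31 + 1128\right) \frac{1}{6174} = - \frac{3309}{2849} + 1097 \cdot \frac{1}{6174} = - \frac{3309}{2849} + \frac{1097}{6174} = - \frac{2472059}{2512818}$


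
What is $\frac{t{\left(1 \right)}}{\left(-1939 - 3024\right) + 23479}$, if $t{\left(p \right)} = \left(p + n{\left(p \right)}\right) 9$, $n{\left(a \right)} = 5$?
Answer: $\frac{9}{3086} \approx 0.0029164$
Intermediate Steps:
$t{\left(p \right)} = 45 + 9 p$ ($t{\left(p \right)} = \left(p + 5\right) 9 = \left(5 + p\right) 9 = 45 + 9 p$)
$\frac{t{\left(1 \right)}}{\left(-1939 - 3024\right) + 23479} = \frac{45 + 9 \cdot 1}{\left(-1939 - 3024\right) + 23479} = \frac{45 + 9}{-4963 + 23479} = \frac{54}{18516} = 54 \cdot \frac{1}{18516} = \frac{9}{3086}$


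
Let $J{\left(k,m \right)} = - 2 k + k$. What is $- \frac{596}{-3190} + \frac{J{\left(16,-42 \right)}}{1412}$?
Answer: $\frac{98814}{563035} \approx 0.1755$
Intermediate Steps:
$J{\left(k,m \right)} = - k$
$- \frac{596}{-3190} + \frac{J{\left(16,-42 \right)}}{1412} = - \frac{596}{-3190} + \frac{\left(-1\right) 16}{1412} = \left(-596\right) \left(- \frac{1}{3190}\right) - \frac{4}{353} = \frac{298}{1595} - \frac{4}{353} = \frac{98814}{563035}$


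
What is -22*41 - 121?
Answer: -1023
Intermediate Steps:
-22*41 - 121 = -902 - 121 = -1023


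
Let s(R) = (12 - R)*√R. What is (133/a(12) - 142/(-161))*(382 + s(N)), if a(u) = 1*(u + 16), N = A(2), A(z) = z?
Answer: 692757/322 + 18135*√2/322 ≈ 2231.1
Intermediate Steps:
N = 2
a(u) = 16 + u (a(u) = 1*(16 + u) = 16 + u)
s(R) = √R*(12 - R)
(133/a(12) - 142/(-161))*(382 + s(N)) = (133/(16 + 12) - 142/(-161))*(382 + √2*(12 - 1*2)) = (133/28 - 142*(-1/161))*(382 + √2*(12 - 2)) = (133*(1/28) + 142/161)*(382 + √2*10) = (19/4 + 142/161)*(382 + 10*√2) = 3627*(382 + 10*√2)/644 = 692757/322 + 18135*√2/322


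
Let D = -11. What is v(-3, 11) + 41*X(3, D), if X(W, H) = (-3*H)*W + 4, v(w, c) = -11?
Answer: 4212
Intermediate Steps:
X(W, H) = 4 - 3*H*W (X(W, H) = -3*H*W + 4 = 4 - 3*H*W)
v(-3, 11) + 41*X(3, D) = -11 + 41*(4 - 3*(-11)*3) = -11 + 41*(4 + 99) = -11 + 41*103 = -11 + 4223 = 4212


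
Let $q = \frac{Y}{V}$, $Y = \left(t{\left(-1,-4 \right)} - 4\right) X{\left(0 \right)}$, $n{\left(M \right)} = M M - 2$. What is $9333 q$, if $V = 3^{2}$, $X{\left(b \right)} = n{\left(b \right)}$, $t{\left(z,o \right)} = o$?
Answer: $16592$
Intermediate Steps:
$n{\left(M \right)} = -2 + M^{2}$ ($n{\left(M \right)} = M^{2} - 2 = -2 + M^{2}$)
$X{\left(b \right)} = -2 + b^{2}$
$V = 9$
$Y = 16$ ($Y = \left(-4 - 4\right) \left(-2 + 0^{2}\right) = - 8 \left(-2 + 0\right) = \left(-8\right) \left(-2\right) = 16$)
$q = \frac{16}{9} \approx 1.7778$
$9333 q = 9333 \cdot \frac{16}{9} = 16592$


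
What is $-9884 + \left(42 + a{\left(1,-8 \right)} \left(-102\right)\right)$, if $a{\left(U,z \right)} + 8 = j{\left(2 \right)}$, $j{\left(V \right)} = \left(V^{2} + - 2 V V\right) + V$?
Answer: $-8822$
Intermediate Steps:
$j{\left(V \right)} = V - V^{2}$ ($j{\left(V \right)} = \left(V^{2} - 2 V^{2}\right) + V = - V^{2} + V = V - V^{2}$)
$a{\left(U,z \right)} = -10$ ($a{\left(U,z \right)} = -8 + 2 \left(1 - 2\right) = -8 + 2 \left(-1\right) = -8 - 2 = -10$)
$-9884 + \left(42 + a{\left(1,-8 \right)} \left(-102\right)\right) = -9884 + \left(42 - -1020\right) = -9884 + \left(42 + 1020\right) = -9884 + 1062 = -8822$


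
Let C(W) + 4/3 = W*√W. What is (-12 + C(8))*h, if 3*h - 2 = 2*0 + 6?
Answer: -320/9 + 128*√2/3 ≈ 24.784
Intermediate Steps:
h = 8/3 (h = ⅔ + (2*0 + 6)/3 = ⅔ + (0 + 6)/3 = ⅔ + (⅓)*6 = ⅔ + 2 = 8/3 ≈ 2.6667)
C(W) = -4/3 + W^(3/2) (C(W) = -4/3 + W*√W = -4/3 + W^(3/2))
(-12 + C(8))*h = (-12 + (-4/3 + 8^(3/2)))*(8/3) = (-12 + (-4/3 + 16*√2))*(8/3) = (-40/3 + 16*√2)*(8/3) = -320/9 + 128*√2/3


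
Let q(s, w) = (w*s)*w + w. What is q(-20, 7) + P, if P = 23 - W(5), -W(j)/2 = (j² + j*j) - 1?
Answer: -852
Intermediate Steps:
W(j) = 2 - 4*j² (W(j) = -2*((j² + j*j) - 1) = -2*((j² + j²) - 1) = -2*(2*j² - 1) = -2*(-1 + 2*j²) = 2 - 4*j²)
q(s, w) = w + s*w² (q(s, w) = (s*w)*w + w = s*w² + w = w + s*w²)
P = 121 (P = 23 - (2 - 4*5²) = 23 - (2 - 4*25) = 23 - (2 - 100) = 23 - 1*(-98) = 23 + 98 = 121)
q(-20, 7) + P = 7*(1 - 20*7) + 121 = 7*(1 - 140) + 121 = 7*(-139) + 121 = -973 + 121 = -852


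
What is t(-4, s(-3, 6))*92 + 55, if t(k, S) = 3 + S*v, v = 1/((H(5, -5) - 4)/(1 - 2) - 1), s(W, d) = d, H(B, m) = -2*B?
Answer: 4855/13 ≈ 373.46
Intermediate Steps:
v = 1/13 (v = 1/((-2*5 - 4)/(1 - 2) - 1) = 1/((-10 - 4)/(-1) - 1) = 1/(-14*(-1) - 1) = 1/(14 - 1) = 1/13 ≈ 0.076923)
t(k, S) = 3 + S/13 (t(k, S) = 3 + S*(1/13) = 3 + S/13)
t(-4, s(-3, 6))*92 + 55 = (3 + (1/13)*6)*92 + 55 = (3 + 6/13)*92 + 55 = (45/13)*92 + 55 = 4140/13 + 55 = 4855/13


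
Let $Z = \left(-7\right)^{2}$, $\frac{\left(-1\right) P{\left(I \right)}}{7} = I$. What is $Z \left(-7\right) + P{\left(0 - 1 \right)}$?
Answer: $-336$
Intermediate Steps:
$P{\left(I \right)} = - 7 I$
$Z = 49$
$Z \left(-7\right) + P{\left(0 - 1 \right)} = 49 \left(-7\right) - 7 \left(0 - 1\right) = -343 - 7 \left(0 - 1\right) = -343 - -7 = -343 + 7 = -336$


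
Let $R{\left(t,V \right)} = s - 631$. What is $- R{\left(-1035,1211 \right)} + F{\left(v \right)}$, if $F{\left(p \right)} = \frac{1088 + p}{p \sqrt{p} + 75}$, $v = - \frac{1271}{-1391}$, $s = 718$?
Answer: $- \frac{1097130501636243}{15137181298864} - \frac{1925157009 \sqrt{1767961}}{15137181298864} \approx -72.648$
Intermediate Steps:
$R{\left(t,V \right)} = 87$ ($R{\left(t,V \right)} = 718 - 631 = 87$)
$v = \frac{1271}{1391}$ ($v = \left(-1271\right) \left(- \frac{1}{1391}\right) = \frac{1271}{1391} \approx 0.91373$)
$F{\left(p \right)} = \frac{1088 + p}{75 + p^{\frac{3}{2}}}$ ($F{\left(p \right)} = \frac{1088 + p}{p^{\frac{3}{2}} + 75} = \frac{1088 + p}{75 + p^{\frac{3}{2}}}$)
$- R{\left(-1035,1211 \right)} + F{\left(v \right)} = \left(-1\right) 87 + \frac{1088 + \frac{1271}{1391}}{75 + \left(\frac{1271}{1391}\right)^{\frac{3}{2}}} = -87 + \frac{1}{75 + \frac{1271 \sqrt{1767961}}{1934881}} \cdot \frac{1514679}{1391} = -87 + \frac{1514679}{1391 \left(75 + \frac{1271 \sqrt{1767961}}{1934881}\right)}$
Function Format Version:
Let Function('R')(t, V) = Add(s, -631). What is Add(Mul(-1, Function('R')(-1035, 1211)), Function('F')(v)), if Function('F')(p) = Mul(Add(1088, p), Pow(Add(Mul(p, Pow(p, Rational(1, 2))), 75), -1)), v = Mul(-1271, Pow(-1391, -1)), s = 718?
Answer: Add(Rational(-1097130501636243, 15137181298864), Mul(Rational(-1925157009, 15137181298864), Pow(1767961, Rational(1, 2)))) ≈ -72.648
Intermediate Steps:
Function('R')(t, V) = 87 (Function('R')(t, V) = Add(718, -631) = 87)
v = Rational(1271, 1391) (v = Mul(-1271, Rational(-1, 1391)) = Rational(1271, 1391) ≈ 0.91373)
Function('F')(p) = Mul(Pow(Add(75, Pow(p, Rational(3, 2))), -1), Add(1088, p)) (Function('F')(p) = Mul(Add(1088, p), Pow(Add(Pow(p, Rational(3, 2)), 75), -1)) = Mul(Add(1088, p), Pow(Add(75, Pow(p, Rational(3, 2))), -1)) = Mul(Pow(Add(75, Pow(p, Rational(3, 2))), -1), Add(1088, p)))
Add(Mul(-1, Function('R')(-1035, 1211)), Function('F')(v)) = Add(Mul(-1, 87), Mul(Pow(Add(75, Pow(Rational(1271, 1391), Rational(3, 2))), -1), Add(1088, Rational(1271, 1391)))) = Add(-87, Mul(Pow(Add(75, Mul(Rational(1271, 1934881), Pow(1767961, Rational(1, 2)))), -1), Rational(1514679, 1391))) = Add(-87, Mul(Rational(1514679, 1391), Pow(Add(75, Mul(Rational(1271, 1934881), Pow(1767961, Rational(1, 2)))), -1)))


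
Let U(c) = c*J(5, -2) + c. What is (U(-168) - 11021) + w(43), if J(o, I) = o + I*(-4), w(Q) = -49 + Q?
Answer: -13379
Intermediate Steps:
J(o, I) = o - 4*I
U(c) = 14*c (U(c) = c*(5 - 4*(-2)) + c = c*(5 + 8) + c = c*13 + c = 13*c + c = 14*c)
(U(-168) - 11021) + w(43) = (14*(-168) - 11021) + (-49 + 43) = (-2352 - 11021) - 6 = -13373 - 6 = -13379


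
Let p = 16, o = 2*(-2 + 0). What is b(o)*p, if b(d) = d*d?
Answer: 256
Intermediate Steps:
o = -4 (o = 2*(-2) = -4)
b(d) = d²
b(o)*p = (-4)²*16 = 16*16 = 256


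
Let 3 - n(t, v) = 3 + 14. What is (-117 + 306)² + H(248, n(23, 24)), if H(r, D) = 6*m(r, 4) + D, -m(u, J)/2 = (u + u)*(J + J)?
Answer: -11909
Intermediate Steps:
m(u, J) = -8*J*u (m(u, J) = -2*(u + u)*(J + J) = -2*2*u*2*J = -8*J*u)
n(t, v) = -14 (n(t, v) = 3 - (3 + 14) = 3 - 1*17 = 3 - 17 = -14)
H(r, D) = D - 192*r (H(r, D) = 6*(-8*4*r) + D = 6*(-32*r) + D = -192*r + D = D - 192*r)
(-117 + 306)² + H(248, n(23, 24)) = (-117 + 306)² + (-14 - 192*248) = 189² + (-14 - 47616) = 35721 - 47630 = -11909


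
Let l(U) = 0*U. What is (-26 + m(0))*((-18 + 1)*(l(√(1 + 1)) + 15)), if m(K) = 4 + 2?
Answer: 5100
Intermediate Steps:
m(K) = 6
l(U) = 0
(-26 + m(0))*((-18 + 1)*(l(√(1 + 1)) + 15)) = (-26 + 6)*((-18 + 1)*(0 + 15)) = -(-340)*15 = -20*(-255) = 5100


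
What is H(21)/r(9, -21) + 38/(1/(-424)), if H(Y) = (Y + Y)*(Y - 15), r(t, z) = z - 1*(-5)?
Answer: -64511/4 ≈ -16128.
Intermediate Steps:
r(t, z) = 5 + z (r(t, z) = z + 5 = 5 + z)
H(Y) = 2*Y*(-15 + Y) (H(Y) = (2*Y)*(-15 + Y) = 2*Y*(-15 + Y))
H(21)/r(9, -21) + 38/(1/(-424)) = (2*21*(-15 + 21))/(5 - 21) + 38/(1/(-424)) = (2*21*6)/(-16) + 38/(-1/424) = 252*(-1/16) + 38*(-424) = -63/4 - 16112 = -64511/4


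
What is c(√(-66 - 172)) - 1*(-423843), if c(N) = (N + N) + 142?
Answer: 423985 + 2*I*√238 ≈ 4.2399e+5 + 30.854*I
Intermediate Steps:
c(N) = 142 + 2*N (c(N) = 2*N + 142 = 142 + 2*N)
c(√(-66 - 172)) - 1*(-423843) = (142 + 2*√(-66 - 172)) - 1*(-423843) = (142 + 2*√(-238)) + 423843 = (142 + 2*(I*√238)) + 423843 = (142 + 2*I*√238) + 423843 = 423985 + 2*I*√238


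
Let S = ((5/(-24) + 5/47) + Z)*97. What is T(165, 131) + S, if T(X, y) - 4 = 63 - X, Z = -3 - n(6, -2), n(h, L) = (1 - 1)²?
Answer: -449947/1128 ≈ -398.89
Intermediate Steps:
n(h, L) = 0 (n(h, L) = 0² = 0)
Z = -3 (Z = -3 - 1*0 = -3 + 0 = -3)
T(X, y) = 67 - X (T(X, y) = 4 + (63 - X) = 67 - X)
S = -339403/1128 (S = ((5/(-24) + 5/47) - 3)*97 = ((5*(-1/24) + 5*(1/47)) - 3)*97 = ((-5/24 + 5/47) - 3)*97 = (-115/1128 - 3)*97 = -3499/1128*97 = -339403/1128 ≈ -300.89)
T(165, 131) + S = (67 - 1*165) - 339403/1128 = (67 - 165) - 339403/1128 = -98 - 339403/1128 = -449947/1128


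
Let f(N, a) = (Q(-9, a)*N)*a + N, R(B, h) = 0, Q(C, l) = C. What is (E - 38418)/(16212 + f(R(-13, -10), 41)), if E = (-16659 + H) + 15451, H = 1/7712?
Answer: -101865237/41675648 ≈ -2.4442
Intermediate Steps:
H = 1/7712 ≈ 0.00012967
f(N, a) = N - 9*N*a (f(N, a) = (-9*N)*a + N = -9*N*a + N = N - 9*N*a)
E = -9316095/7712 (E = (-16659 + 1/7712) + 15451 = -128474207/7712 + 15451 = -9316095/7712 ≈ -1208.0)
(E - 38418)/(16212 + f(R(-13, -10), 41)) = (-9316095/7712 - 38418)/(16212 + 0*(1 - 9*41)) = -305595711/(7712*(16212 + 0*(1 - 369))) = -305595711/(7712*(16212 + 0*(-368))) = -305595711/(7712*(16212 + 0)) = -305595711/7712/16212 = -305595711/7712*1/16212 = -101865237/41675648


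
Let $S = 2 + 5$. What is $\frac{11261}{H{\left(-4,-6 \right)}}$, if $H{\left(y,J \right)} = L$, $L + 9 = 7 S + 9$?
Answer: $\frac{11261}{49} \approx 229.82$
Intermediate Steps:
$S = 7$
$L = 49$ ($L = -9 + \left(7 \cdot 7 + 9\right) = -9 + \left(49 + 9\right) = -9 + 58 = 49$)
$H{\left(y,J \right)} = 49$
$\frac{11261}{H{\left(-4,-6 \right)}} = \frac{11261}{49}$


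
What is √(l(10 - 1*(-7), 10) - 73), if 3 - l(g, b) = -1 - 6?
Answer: 3*I*√7 ≈ 7.9373*I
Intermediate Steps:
l(g, b) = 10 (l(g, b) = 3 - (-1 - 6) = 3 - 1*(-7) = 3 + 7 = 10)
√(l(10 - 1*(-7), 10) - 73) = √(10 - 73) = √(-63) = 3*I*√7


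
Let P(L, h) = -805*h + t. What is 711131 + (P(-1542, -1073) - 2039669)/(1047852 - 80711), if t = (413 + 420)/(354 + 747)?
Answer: 757226810395100/1064822241 ≈ 7.1113e+5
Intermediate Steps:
t = 833/1101 ≈ 0.75659
P(L, h) = 833/1101 - 805*h (P(L, h) = -805*h + 833/1101 = 833/1101 - 805*h)
711131 + (P(-1542, -1073) - 2039669)/(1047852 - 80711) = 711131 + ((833/1101 - 805*(-1073)) - 2039669)/(1047852 - 80711) = 711131 + ((833/1101 + 863765) - 2039669)/967141 = 711131 + (951006098/1101 - 2039669)*(1/967141) = 711131 - 1294669471/1101*1/967141 = 711131 - 1294669471/1064822241 = 757226810395100/1064822241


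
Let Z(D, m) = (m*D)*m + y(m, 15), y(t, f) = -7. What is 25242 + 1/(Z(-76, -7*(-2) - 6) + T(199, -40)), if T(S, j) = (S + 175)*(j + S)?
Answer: 1378086991/54595 ≈ 25242.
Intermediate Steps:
T(S, j) = (175 + S)*(S + j)
Z(D, m) = -7 + D*m² (Z(D, m) = (m*D)*m - 7 = (D*m)*m - 7 = D*m² - 7 = -7 + D*m²)
25242 + 1/(Z(-76, -7*(-2) - 6) + T(199, -40)) = 25242 + 1/((-7 - 76*(-7*(-2) - 6)²) + (199² + 175*199 + 175*(-40) + 199*(-40))) = 25242 + 1/((-7 - 76*(14 - 6)²) + (39601 + 34825 - 7000 - 7960)) = 25242 + 1/((-7 - 76*8²) + 59466) = 25242 + 1/((-7 - 76*64) + 59466) = 25242 + 1/((-7 - 4864) + 59466) = 25242 + 1/(-4871 + 59466) = 25242 + 1/54595 = 1378086991/54595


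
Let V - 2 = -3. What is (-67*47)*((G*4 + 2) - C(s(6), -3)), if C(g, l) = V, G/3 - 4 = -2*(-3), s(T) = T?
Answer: -387327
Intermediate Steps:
V = -1 (V = 2 - 3 = -1)
G = 30 (G = 12 + 3*(-2*(-3)) = 12 + 3*6 = 12 + 18 = 30)
C(g, l) = -1
(-67*47)*((G*4 + 2) - C(s(6), -3)) = (-67*47)*((30*4 + 2) - 1*(-1)) = -3149*((120 + 2) + 1) = -3149*(122 + 1) = -3149*123 = -387327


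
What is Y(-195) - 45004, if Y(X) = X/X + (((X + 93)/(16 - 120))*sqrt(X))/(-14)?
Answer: -45003 - 51*I*sqrt(195)/728 ≈ -45003.0 - 0.97826*I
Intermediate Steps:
Y(X) = 1 - sqrt(X)*(-93/104 - X/104)/14 (Y(X) = 1 + (((93 + X)/(-104))*sqrt(X))*(-1/14) = 1 + (((93 + X)*(-1/104))*sqrt(X))*(-1/14) = 1 + ((-93/104 - X/104)*sqrt(X))*(-1/14) = 1 + (sqrt(X)*(-93/104 - X/104))*(-1/14) = 1 - sqrt(X)*(-93/104 - X/104)/14)
Y(-195) - 45004 = (1 + (-195)**(3/2)/1456 + 93*sqrt(-195)/1456) - 45004 = (1 + (-195*I*sqrt(195))/1456 + 93*(I*sqrt(195))/1456) - 45004 = (1 - 15*I*sqrt(195)/112 + 93*I*sqrt(195)/1456) - 45004 = (1 - 51*I*sqrt(195)/728) - 45004 = -45003 - 51*I*sqrt(195)/728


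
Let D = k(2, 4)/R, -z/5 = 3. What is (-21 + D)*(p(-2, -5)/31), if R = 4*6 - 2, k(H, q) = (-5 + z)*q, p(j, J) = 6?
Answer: -1626/341 ≈ -4.7683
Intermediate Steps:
z = -15 (z = -5*3 = -15)
k(H, q) = -20*q (k(H, q) = (-5 - 15)*q = -20*q)
R = 22 (R = 24 - 2 = 22)
D = -40/11 (D = -20*4/22 = -80*1/22 = -40/11 ≈ -3.6364)
(-21 + D)*(p(-2, -5)/31) = (-21 - 40/11)*(6/31) = -1626/(11*31) = -271/11*6/31 = -1626/341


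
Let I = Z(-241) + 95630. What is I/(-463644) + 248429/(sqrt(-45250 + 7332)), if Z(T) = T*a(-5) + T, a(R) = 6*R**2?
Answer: -59239/463644 - 248429*I*sqrt(37918)/37918 ≈ -0.12777 - 1275.8*I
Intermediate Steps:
Z(T) = 151*T (Z(T) = T*(6*(-5)**2) + T = T*(6*25) + T = T*150 + T = 150*T + T = 151*T)
I = 59239 (I = 151*(-241) + 95630 = -36391 + 95630 = 59239)
I/(-463644) + 248429/(sqrt(-45250 + 7332)) = 59239/(-463644) + 248429/(sqrt(-45250 + 7332)) = 59239*(-1/463644) + 248429/(sqrt(-37918)) = -59239/463644 + 248429/((I*sqrt(37918))) = -59239/463644 + 248429*(-I*sqrt(37918)/37918) = -59239/463644 - 248429*I*sqrt(37918)/37918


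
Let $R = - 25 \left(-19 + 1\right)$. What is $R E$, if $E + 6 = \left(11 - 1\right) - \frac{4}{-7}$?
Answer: $\frac{14400}{7} \approx 2057.1$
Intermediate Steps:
$R = 450$ ($R = \left(-25\right) \left(-18\right) = 450$)
$E = \frac{32}{7}$ ($E = -6 + \left(\left(11 - 1\right) - \frac{4}{-7}\right) = -6 + \left(10 - - \frac{4}{7}\right) = -6 + \left(10 + \frac{4}{7}\right) = -6 + \frac{74}{7} = \frac{32}{7} \approx 4.5714$)
$R E = 450 \cdot \frac{32}{7} = \frac{14400}{7}$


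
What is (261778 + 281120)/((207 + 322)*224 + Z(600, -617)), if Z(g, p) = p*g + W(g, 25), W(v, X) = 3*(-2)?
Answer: -271449/125855 ≈ -2.1568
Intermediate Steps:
W(v, X) = -6
Z(g, p) = -6 + g*p (Z(g, p) = p*g - 6 = g*p - 6 = -6 + g*p)
(261778 + 281120)/((207 + 322)*224 + Z(600, -617)) = (261778 + 281120)/((207 + 322)*224 + (-6 + 600*(-617))) = 542898/(529*224 + (-6 - 370200)) = 542898/(118496 - 370206) = 542898/(-251710) = 542898*(-1/251710) = -271449/125855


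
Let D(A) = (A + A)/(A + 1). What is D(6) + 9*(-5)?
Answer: -303/7 ≈ -43.286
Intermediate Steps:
D(A) = 2*A/(1 + A) (D(A) = (2*A)/(1 + A) = 2*A/(1 + A))
D(6) + 9*(-5) = 2*6/(1 + 6) + 9*(-5) = 2*6/7 - 45 = 2*6*(⅐) - 45 = 12/7 - 45 = -303/7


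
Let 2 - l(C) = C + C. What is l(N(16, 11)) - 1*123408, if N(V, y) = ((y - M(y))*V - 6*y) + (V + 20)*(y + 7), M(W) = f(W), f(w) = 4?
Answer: -124794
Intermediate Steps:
M(W) = 4
N(V, y) = -6*y + V*(-4 + y) + (7 + y)*(20 + V) (N(V, y) = ((y - 1*4)*V - 6*y) + (V + 20)*(y + 7) = ((y - 4)*V - 6*y) + (20 + V)*(7 + y) = ((-4 + y)*V - 6*y) + (7 + y)*(20 + V) = (V*(-4 + y) - 6*y) + (7 + y)*(20 + V) = (-6*y + V*(-4 + y)) + (7 + y)*(20 + V) = -6*y + V*(-4 + y) + (7 + y)*(20 + V))
l(C) = 2 - 2*C (l(C) = 2 - (C + C) = 2 - 2*C)
l(N(16, 11)) - 1*123408 = (2 - 2*(140 + 3*16 + 14*11 + 2*16*11)) - 1*123408 = (2 - 2*(140 + 48 + 154 + 352)) - 123408 = (2 - 2*694) - 123408 = (2 - 1388) - 123408 = -1386 - 123408 = -124794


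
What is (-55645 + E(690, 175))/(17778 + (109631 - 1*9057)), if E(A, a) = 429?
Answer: -3451/7397 ≈ -0.46654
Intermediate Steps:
(-55645 + E(690, 175))/(17778 + (109631 - 1*9057)) = (-55645 + 429)/(17778 + (109631 - 1*9057)) = -55216/(17778 + (109631 - 9057)) = -55216/(17778 + 100574) = -55216/118352 = -55216*1/118352 = -3451/7397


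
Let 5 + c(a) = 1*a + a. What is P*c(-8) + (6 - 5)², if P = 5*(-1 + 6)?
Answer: -524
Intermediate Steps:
c(a) = -5 + 2*a (c(a) = -5 + (1*a + a) = -5 + (a + a) = -5 + 2*a)
P = 25 (P = 5*5 = 25)
P*c(-8) + (6 - 5)² = 25*(-5 + 2*(-8)) + (6 - 5)² = 25*(-5 - 16) + 1² = 25*(-21) + 1 = -525 + 1 = -524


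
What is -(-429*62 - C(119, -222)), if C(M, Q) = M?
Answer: 26717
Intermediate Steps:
-(-429*62 - C(119, -222)) = -(-429*62 - 1*119) = -(-26598 - 119) = -1*(-26717) = 26717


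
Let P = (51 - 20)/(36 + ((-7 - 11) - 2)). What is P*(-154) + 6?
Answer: -2339/8 ≈ -292.38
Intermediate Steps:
P = 31/16 (P = 31/(36 + (-18 - 2)) = 31/(36 - 20) = 31/16 ≈ 1.9375)
P*(-154) + 6 = (31/16)*(-154) + 6 = -2387/8 + 6 = -2339/8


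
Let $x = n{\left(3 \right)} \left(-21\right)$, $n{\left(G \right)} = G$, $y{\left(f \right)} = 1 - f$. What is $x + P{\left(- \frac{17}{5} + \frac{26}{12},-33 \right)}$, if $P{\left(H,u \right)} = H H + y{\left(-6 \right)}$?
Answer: $- \frac{49031}{900} \approx -54.479$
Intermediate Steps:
$x = -63$ ($x = 3 \left(-21\right) = -63$)
$P{\left(H,u \right)} = 7 + H^{2}$ ($P{\left(H,u \right)} = H H + \left(1 - -6\right) = H^{2} + \left(1 + 6\right) = H^{2} + 7 = 7 + H^{2}$)
$x + P{\left(- \frac{17}{5} + \frac{26}{12},-33 \right)} = -63 + \left(7 + \left(- \frac{17}{5} + \frac{26}{12}\right)^{2}\right) = -63 + \left(7 + \left(\left(-17\right) \frac{1}{5} + 26 \cdot \frac{1}{12}\right)^{2}\right) = -63 + \left(7 + \left(- \frac{17}{5} + \frac{13}{6}\right)^{2}\right) = -63 + \left(7 + \left(- \frac{37}{30}\right)^{2}\right) = -63 + \left(7 + \frac{1369}{900}\right) = -63 + \frac{7669}{900} = - \frac{49031}{900}$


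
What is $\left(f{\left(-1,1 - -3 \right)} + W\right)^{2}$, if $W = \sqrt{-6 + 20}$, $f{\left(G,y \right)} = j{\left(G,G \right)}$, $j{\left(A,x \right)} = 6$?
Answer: $\left(6 + \sqrt{14}\right)^{2} \approx 94.9$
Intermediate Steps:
$f{\left(G,y \right)} = 6$
$W = \sqrt{14} \approx 3.7417$
$\left(f{\left(-1,1 - -3 \right)} + W\right)^{2} = \left(6 + \sqrt{14}\right)^{2}$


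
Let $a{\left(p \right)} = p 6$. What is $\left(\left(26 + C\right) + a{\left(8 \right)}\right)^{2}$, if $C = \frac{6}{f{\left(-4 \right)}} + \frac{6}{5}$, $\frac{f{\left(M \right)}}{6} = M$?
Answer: $\frac{2247001}{400} \approx 5617.5$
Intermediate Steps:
$f{\left(M \right)} = 6 M$
$a{\left(p \right)} = 6 p$
$C = \frac{19}{20}$ ($C = \frac{6}{6 \left(-4\right)} + \frac{6}{5} = \frac{6}{-24} + 6 \cdot \frac{1}{5} = 6 \left(- \frac{1}{24}\right) + \frac{6}{5} = - \frac{1}{4} + \frac{6}{5} = \frac{19}{20} \approx 0.95$)
$\left(\left(26 + C\right) + a{\left(8 \right)}\right)^{2} = \left(\left(26 + \frac{19}{20}\right) + 6 \cdot 8\right)^{2} = \left(\frac{539}{20} + 48\right)^{2} = \left(\frac{1499}{20}\right)^{2} = \frac{2247001}{400}$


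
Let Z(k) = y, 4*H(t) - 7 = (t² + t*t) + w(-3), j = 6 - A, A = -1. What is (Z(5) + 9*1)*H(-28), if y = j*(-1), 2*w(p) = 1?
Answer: 3151/4 ≈ 787.75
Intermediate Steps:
w(p) = ½ (w(p) = (½)*1 = ½)
j = 7 (j = 6 - 1*(-1) = 6 + 1 = 7)
y = -7 (y = 7*(-1) = -7)
H(t) = 15/8 + t²/2 (H(t) = 7/4 + ((t² + t*t) + ½)/4 = 7/4 + ((t² + t²) + ½)/4 = 7/4 + (2*t² + ½)/4 = 7/4 + (½ + 2*t²)/4 = 7/4 + (⅛ + t²/2) = 15/8 + t²/2)
Z(k) = -7
(Z(5) + 9*1)*H(-28) = (-7 + 9*1)*(15/8 + (½)*(-28)²) = (-7 + 9)*(15/8 + (½)*784) = 2*(15/8 + 392) = 2*(3151/8) = 3151/4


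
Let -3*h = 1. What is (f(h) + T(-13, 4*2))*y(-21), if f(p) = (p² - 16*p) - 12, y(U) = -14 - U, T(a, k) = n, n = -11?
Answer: -1106/9 ≈ -122.89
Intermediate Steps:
h = -⅓ (h = -⅓*1 = -⅓ ≈ -0.33333)
T(a, k) = -11
f(p) = -12 + p² - 16*p
(f(h) + T(-13, 4*2))*y(-21) = ((-12 + (-⅓)² - 16*(-⅓)) - 11)*(-14 - 1*(-21)) = ((-12 + ⅑ + 16/3) - 11)*(-14 + 21) = (-59/9 - 11)*7 = -158/9*7 = -1106/9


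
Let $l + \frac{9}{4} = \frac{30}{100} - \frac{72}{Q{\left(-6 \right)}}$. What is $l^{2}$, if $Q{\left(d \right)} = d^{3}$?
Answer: $\frac{9409}{3600} \approx 2.6136$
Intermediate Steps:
$l = - \frac{97}{60}$ ($l = - \frac{9}{4} + \left(\frac{30}{100} - \frac{72}{\left(-6\right)^{3}}\right) = - \frac{9}{4} + \left(30 \cdot \frac{1}{100} - \frac{72}{-216}\right) = - \frac{9}{4} + \left(\frac{3}{10} - - \frac{1}{3}\right) = - \frac{9}{4} + \left(\frac{3}{10} + \frac{1}{3}\right) = - \frac{9}{4} + \frac{19}{30} = - \frac{97}{60} \approx -1.6167$)
$l^{2} = \left(- \frac{97}{60}\right)^{2} = \frac{9409}{3600}$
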